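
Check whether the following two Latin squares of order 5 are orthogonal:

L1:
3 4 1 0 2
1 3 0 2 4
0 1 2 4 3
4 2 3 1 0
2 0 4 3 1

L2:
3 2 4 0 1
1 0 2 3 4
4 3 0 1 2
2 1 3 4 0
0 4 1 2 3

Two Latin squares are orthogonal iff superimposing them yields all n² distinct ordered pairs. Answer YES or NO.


Form the n² = 25 superimposed pairs (L1[i][j], L2[i][j]), row by row (rows and columns indexed from 0):
row 0: (3,3) (4,2) (1,4) (0,0) (2,1)
row 1: (1,1) (3,0) (0,2) (2,3) (4,4)
row 2: (0,4) (1,3) (2,0) (4,1) (3,2)
row 3: (4,2) (2,1) (3,3) (1,4) (0,0)
row 4: (2,0) (0,4) (4,1) (3,2) (1,3)
Orthogonality requires all 25 pairs distinct.
But the pair (4,2) repeats: cell (0,1) has L1 = 4, L2 = 2, and cell (3,0) has L1 = 4, L2 = 2.
A repeated pair means some other pair never occurs (only 15 distinct pairs out of 25), so the squares are not orthogonal.
Conclusion: NO.

NO


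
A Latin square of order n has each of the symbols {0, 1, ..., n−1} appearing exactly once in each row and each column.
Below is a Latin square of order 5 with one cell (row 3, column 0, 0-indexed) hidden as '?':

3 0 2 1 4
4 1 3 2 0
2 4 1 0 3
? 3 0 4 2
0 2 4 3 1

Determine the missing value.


Row 3 contains symbols [0, 2, 3, 4] — missing [1].
Column 0 contains symbols [0, 2, 3, 4] — missing [1].
The missing symbol must appear in both missing sets; intersection = [1].
Therefore the hidden value is 1.

Missing value = 1.


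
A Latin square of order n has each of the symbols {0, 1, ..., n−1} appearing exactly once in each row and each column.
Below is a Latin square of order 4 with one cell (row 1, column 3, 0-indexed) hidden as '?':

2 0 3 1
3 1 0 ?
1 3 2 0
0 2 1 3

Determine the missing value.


Row 1 contains symbols [0, 1, 3] — missing [2].
Column 3 contains symbols [0, 1, 3] — missing [2].
The missing symbol must appear in both missing sets; intersection = [2].
Therefore the hidden value is 2.

Missing value = 2.


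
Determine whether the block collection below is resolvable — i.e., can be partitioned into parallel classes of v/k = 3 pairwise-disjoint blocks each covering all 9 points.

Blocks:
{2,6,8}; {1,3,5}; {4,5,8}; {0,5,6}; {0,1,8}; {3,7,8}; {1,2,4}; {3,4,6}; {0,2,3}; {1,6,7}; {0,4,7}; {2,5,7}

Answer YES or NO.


v = 9, block size k = 3, number of blocks = 12.
For resolvability, blocks must partition into parallel classes of size v/k = 3.
Total blocks must therefore be a multiple of 3: 12 = 3·4 + 0 ⇒ divisible ✓.
Greedy packing gives 4 candidate class(es). Each should be a full parallel class (size 3, covers all 9 points).
  Class 1 (3 blocks): {2,6,8}; {1,3,5}; {0,4,7}. Points covered: [0, 1, 2, 3, 4, 5, 6, 7, 8].
  Class 2 (3 blocks): {4,5,8}; {0,2,3}; {1,6,7}. Points covered: [0, 1, 2, 3, 4, 5, 6, 7, 8].
  Class 3 (3 blocks): {0,5,6}; {3,7,8}; {1,2,4}. Points covered: [0, 1, 2, 3, 4, 5, 6, 7, 8].
  Class 4 (3 blocks): {0,1,8}; {3,4,6}; {2,5,7}. Points covered: [0, 1, 2, 3, 4, 5, 6, 7, 8].
All classes full (size 3)? YES. All classes cover every point? YES.
Resolvable? YES.

YES


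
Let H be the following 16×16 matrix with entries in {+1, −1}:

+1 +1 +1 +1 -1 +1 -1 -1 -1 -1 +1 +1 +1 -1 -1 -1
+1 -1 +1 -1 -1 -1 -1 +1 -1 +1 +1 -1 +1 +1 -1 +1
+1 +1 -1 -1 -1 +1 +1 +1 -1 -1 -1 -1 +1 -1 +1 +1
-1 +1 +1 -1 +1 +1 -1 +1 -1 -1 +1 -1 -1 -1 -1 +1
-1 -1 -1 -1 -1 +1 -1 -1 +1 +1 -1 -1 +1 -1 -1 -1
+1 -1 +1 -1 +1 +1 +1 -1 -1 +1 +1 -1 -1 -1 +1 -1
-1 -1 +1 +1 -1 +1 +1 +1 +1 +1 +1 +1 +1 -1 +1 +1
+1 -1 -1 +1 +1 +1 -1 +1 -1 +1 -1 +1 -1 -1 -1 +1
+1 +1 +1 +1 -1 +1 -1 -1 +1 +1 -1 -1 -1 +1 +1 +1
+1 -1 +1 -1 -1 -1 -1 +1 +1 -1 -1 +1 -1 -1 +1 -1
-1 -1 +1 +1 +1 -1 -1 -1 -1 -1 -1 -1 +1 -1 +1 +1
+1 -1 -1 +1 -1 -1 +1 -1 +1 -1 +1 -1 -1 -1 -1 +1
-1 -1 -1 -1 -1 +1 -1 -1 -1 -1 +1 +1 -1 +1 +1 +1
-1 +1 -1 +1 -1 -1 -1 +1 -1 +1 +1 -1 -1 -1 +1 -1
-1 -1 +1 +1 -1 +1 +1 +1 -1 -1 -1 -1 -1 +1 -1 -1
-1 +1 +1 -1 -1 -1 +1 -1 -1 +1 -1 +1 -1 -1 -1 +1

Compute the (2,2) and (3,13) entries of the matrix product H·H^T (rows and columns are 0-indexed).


Row 2 of H: [1, 1, -1, -1, -1, 1, 1, 1, -1, -1, -1, -1, 1, -1, 1, 1].
Row 3 of H: [-1, 1, 1, -1, 1, 1, -1, 1, -1, -1, 1, -1, -1, -1, -1, 1].
Row 13 of H: [-1, 1, -1, 1, -1, -1, -1, 1, -1, 1, 1, -1, -1, -1, 1, -1].
(H·H^T)[2][2] = Σ_j H[2][j]·H[2][j] = (1)² + (1)² + (-1)² + (-1)² + (-1)² + (1)² + (1)² + (1)² + (-1)² + (-1)² + (-1)² + (-1)² + (1)² + (-1)² + (1)² + (1)² = 1 + 1 + 1 + 1 + 1 + 1 + 1 + 1 + 1 + 1 + 1 + 1 + 1 + 1 + 1 + 1 = 16.
(H·H^T)[3][13] = Σ_j H[3][j]·H[13][j] = (-1)·(-1) + (1)·(1) + (1)·(-1) + (-1)·(1) + (1)·(-1) + (1)·(-1) + (-1)·(-1) + (1)·(1) + (-1)·(-1) + (-1)·(1) + (1)·(1) + (-1)·(-1) + (-1)·(-1) + (-1)·(-1) + (-1)·(1) + (1)·(-1) = 1 + 1 + -1 + -1 + -1 + -1 + 1 + 1 + 1 + -1 + 1 + 1 + 1 + 1 + -1 + -1 = 2.
Rows 3 and 13 are not orthogonal (dot product = 2 ≠ 0), so H is not a Hadamard matrix.

(2,2) entry = 16; (3,13) entry = 2.


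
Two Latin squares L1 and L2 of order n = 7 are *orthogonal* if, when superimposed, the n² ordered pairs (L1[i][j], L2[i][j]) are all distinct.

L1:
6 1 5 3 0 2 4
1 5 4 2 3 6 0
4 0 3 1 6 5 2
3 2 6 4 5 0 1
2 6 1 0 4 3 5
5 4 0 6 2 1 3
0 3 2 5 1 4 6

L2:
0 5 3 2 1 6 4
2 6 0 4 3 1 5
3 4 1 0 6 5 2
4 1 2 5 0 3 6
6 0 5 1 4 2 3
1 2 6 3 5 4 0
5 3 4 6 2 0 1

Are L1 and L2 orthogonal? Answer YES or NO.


Form the n² = 49 superimposed pairs (L1[i][j], L2[i][j]), row by row (rows and columns indexed from 0):
row 0: (6,0) (1,5) (5,3) (3,2) (0,1) (2,6) (4,4)
row 1: (1,2) (5,6) (4,0) (2,4) (3,3) (6,1) (0,5)
row 2: (4,3) (0,4) (3,1) (1,0) (6,6) (5,5) (2,2)
row 3: (3,4) (2,1) (6,2) (4,5) (5,0) (0,3) (1,6)
row 4: (2,6) (6,0) (1,5) (0,1) (4,4) (3,2) (5,3)
row 5: (5,1) (4,2) (0,6) (6,3) (2,5) (1,4) (3,0)
row 6: (0,5) (3,3) (2,4) (5,6) (1,2) (4,0) (6,1)
Orthogonality requires all 49 pairs distinct.
But the pair (2,6) repeats: cell (0,5) has L1 = 2, L2 = 6, and cell (4,0) has L1 = 2, L2 = 6.
A repeated pair means some other pair never occurs (only 35 distinct pairs out of 49), so the squares are not orthogonal.
Conclusion: NO.

NO


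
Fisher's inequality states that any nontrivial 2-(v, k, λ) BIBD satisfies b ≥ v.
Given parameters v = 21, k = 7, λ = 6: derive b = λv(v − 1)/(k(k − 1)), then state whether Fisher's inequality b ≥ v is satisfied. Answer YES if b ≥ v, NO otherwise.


b = λv(v − 1)/(k(k − 1)) = 6·21·20/(7·6) = 2520/42 = 60.
Compare with v = 21: b ≥ v, so Fisher's inequality holds.

YES


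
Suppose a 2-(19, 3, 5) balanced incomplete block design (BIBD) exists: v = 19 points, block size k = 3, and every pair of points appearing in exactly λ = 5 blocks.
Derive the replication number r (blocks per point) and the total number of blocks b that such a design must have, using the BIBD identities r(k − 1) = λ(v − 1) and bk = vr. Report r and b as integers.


Any 2-(v, k, λ) BIBD satisfies two necessary conditions:
  (i)  Each point sits in r blocks, and counting incidences through any fixed point gives r(k − 1) = λ(v − 1), so r = λ(v − 1)/(k − 1).
  (ii) Total incidences bk = vr, so b = vr/k.
Step 1: r = λ(v − 1)/(k − 1) = 5·(19 − 1)/(3 − 1) = 5·18/2 = 90/2 = 45.
Step 2: b = vr/k = 19·45/3 = 855/3 = 285.
Check integrality: r = 45 ∈ Z ✓, b = 285 ∈ Z ✓.
(These identities are necessary conditions: they determine r and b for any design with these parameters, but do not by themselves prove that one exists.)

r = 45, b = 285.


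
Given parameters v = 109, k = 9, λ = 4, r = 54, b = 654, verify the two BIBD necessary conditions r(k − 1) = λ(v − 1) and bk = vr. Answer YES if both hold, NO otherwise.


Condition (i): r(k − 1) = 54·8 = 432; λ(v − 1) = 4·108 = 432. Match? YES.
Condition (ii): bk = 654·9 = 5886; vr = 109·54 = 5886. Match? YES.
Both conditions hold? YES.

YES


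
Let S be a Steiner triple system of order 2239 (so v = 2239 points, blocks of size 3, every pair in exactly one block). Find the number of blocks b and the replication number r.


An STS(v) is a 2-(v, 3, 1) BIBD: block size k = 3, λ = 1.
Replication: r(k − 1) = λ(v − 1) ⇒ r·2 = 2239 − 1 = 2238 ⇒ r = 1119.
Block count: b = v(v − 1)/6 = 2239·2238/6 = 5010882/6 = 835147.

r = 1119, b = 835147.


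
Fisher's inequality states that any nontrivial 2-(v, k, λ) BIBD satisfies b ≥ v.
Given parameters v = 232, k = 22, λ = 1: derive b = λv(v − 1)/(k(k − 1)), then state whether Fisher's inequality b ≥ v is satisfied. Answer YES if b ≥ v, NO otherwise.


r = λ(v − 1)/(k − 1) = 1·231/21 = 11.
b = vr/k = 232·11/22 = 116.
Fisher's inequality: b ≥ v ⇔ 116 ≥ 232? NO.

NO


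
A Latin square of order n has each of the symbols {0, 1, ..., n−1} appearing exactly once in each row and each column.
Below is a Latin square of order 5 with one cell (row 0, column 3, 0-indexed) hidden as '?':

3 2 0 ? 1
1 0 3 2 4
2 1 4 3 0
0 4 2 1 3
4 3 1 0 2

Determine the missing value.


Row 0 contains symbols [0, 1, 2, 3] — missing [4].
Column 3 contains symbols [0, 1, 2, 3] — missing [4].
The missing symbol must appear in both missing sets; intersection = [4].
Therefore the hidden value is 4.

Missing value = 4.


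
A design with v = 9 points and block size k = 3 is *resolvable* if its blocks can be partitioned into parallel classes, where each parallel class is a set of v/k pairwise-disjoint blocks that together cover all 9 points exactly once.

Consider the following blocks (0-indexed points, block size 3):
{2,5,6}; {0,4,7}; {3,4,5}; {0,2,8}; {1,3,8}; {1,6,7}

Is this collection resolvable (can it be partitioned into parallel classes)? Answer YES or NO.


v = 9, block size k = 3, number of blocks = 6.
For resolvability, blocks must partition into parallel classes of size v/k = 3.
Total blocks must therefore be a multiple of 3: 6 = 3·2 + 0 ⇒ divisible ✓.
Greedy packing gives 2 candidate class(es). Each should be a full parallel class (size 3, covers all 9 points).
  Class 1 (3 blocks): {2,5,6}; {0,4,7}; {1,3,8}. Points covered: [0, 1, 2, 3, 4, 5, 6, 7, 8].
  Class 2 (3 blocks): {3,4,5}; {0,2,8}; {1,6,7}. Points covered: [0, 1, 2, 3, 4, 5, 6, 7, 8].
All classes full (size 3)? YES. All classes cover every point? YES.
Resolvable? YES.

YES


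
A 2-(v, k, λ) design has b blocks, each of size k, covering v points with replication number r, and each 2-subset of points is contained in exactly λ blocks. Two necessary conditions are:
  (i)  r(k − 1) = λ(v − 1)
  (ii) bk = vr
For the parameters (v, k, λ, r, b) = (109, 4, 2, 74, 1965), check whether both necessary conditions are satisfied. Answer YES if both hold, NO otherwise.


Condition (i): r(k − 1) = 74·3 = 222; λ(v − 1) = 2·108 = 216. Match? NO.
Condition (ii): bk = 1965·4 = 7860; vr = 109·74 = 8066. Match? NO.
Both conditions hold? NO.

NO


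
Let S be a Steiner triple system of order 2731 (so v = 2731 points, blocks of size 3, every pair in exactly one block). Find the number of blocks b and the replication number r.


An STS(v) is a 2-(v, 3, 1) BIBD: block size k = 3, λ = 1.
Replication: r(k − 1) = λ(v − 1) ⇒ r·2 = 2731 − 1 = 2730 ⇒ r = 1365.
Block count: b = v(v − 1)/6 = 2731·2730/6 = 7455630/6 = 1242605.
(Check via bk = vr: 1242605·3 = 3727815 = 2731·1365 = 3727815 ✓.)

r = 1365, b = 1242605.


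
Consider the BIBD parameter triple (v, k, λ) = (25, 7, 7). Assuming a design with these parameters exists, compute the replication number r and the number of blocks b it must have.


Any 2-(v, k, λ) BIBD satisfies two necessary conditions:
  (i)  Each point sits in r blocks, and counting incidences through any fixed point gives r(k − 1) = λ(v − 1), so r = λ(v − 1)/(k − 1).
  (ii) Total incidences bk = vr, so b = vr/k.
Step 1: r = λ(v − 1)/(k − 1) = 7·(25 − 1)/(7 − 1) = 7·24/6 = 168/6 = 28.
Step 2: b = vr/k = 25·28/7 = 700/7 = 100.
Check integrality: r = 28 ∈ Z ✓, b = 100 ∈ Z ✓.
(These identities are necessary conditions: they determine r and b for any design with these parameters, but do not by themselves prove that one exists.)

r = 28, b = 100.


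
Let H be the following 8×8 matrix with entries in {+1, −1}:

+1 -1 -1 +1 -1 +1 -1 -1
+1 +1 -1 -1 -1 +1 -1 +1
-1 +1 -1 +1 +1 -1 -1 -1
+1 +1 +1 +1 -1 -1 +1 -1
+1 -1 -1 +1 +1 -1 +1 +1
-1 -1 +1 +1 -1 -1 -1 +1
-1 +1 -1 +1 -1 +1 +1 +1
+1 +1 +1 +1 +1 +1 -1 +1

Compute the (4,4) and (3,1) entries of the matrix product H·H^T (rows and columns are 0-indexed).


Row 1 of H: [1, 1, -1, -1, -1, 1, -1, 1].
Row 3 of H: [1, 1, 1, 1, -1, -1, 1, -1].
Row 4 of H: [1, -1, -1, 1, 1, -1, 1, 1].
(H·H^T)[4][4] = Σ_j H[4][j]·H[4][j] = (1)² + (-1)² + (-1)² + (1)² + (1)² + (-1)² + (1)² + (1)² = 1 + 1 + 1 + 1 + 1 + 1 + 1 + 1 = 8.
(H·H^T)[3][1] = Σ_j H[3][j]·H[1][j] = (1)·(1) + (1)·(1) + (1)·(-1) + (1)·(-1) + (-1)·(-1) + (-1)·(1) + (1)·(-1) + (-1)·(1) = 1 + 1 + -1 + -1 + 1 + -1 + -1 + -1 = -2.
Rows 3 and 1 are not orthogonal (dot product = -2 ≠ 0), so H is not a Hadamard matrix.

(4,4) entry = 8; (3,1) entry = -2.


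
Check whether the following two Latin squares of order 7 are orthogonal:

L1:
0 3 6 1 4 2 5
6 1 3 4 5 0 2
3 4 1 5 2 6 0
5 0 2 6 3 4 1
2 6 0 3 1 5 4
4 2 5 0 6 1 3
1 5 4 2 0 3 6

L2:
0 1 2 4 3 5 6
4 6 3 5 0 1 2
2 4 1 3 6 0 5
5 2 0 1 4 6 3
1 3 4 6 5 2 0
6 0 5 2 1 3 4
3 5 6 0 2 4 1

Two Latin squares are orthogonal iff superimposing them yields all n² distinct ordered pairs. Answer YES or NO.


Form the n² = 49 superimposed pairs (L1[i][j], L2[i][j]), row by row (rows and columns indexed from 0):
row 0: (0,0) (3,1) (6,2) (1,4) (4,3) (2,5) (5,6)
row 1: (6,4) (1,6) (3,3) (4,5) (5,0) (0,1) (2,2)
row 2: (3,2) (4,4) (1,1) (5,3) (2,6) (6,0) (0,5)
row 3: (5,5) (0,2) (2,0) (6,1) (3,4) (4,6) (1,3)
row 4: (2,1) (6,3) (0,4) (3,6) (1,5) (5,2) (4,0)
row 5: (4,6) (2,0) (5,5) (0,2) (6,1) (1,3) (3,4)
row 6: (1,3) (5,5) (4,6) (2,0) (0,2) (3,4) (6,1)
Orthogonality requires all 49 pairs distinct.
But the pair (4,6) repeats: cell (3,5) has L1 = 4, L2 = 6, and cell (5,0) has L1 = 4, L2 = 6.
A repeated pair means some other pair never occurs (only 35 distinct pairs out of 49), so the squares are not orthogonal.
Conclusion: NO.

NO


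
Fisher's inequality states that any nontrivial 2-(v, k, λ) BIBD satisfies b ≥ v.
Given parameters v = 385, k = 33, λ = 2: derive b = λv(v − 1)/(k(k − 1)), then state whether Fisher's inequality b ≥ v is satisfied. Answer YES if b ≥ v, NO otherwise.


r = λ(v − 1)/(k − 1) = 2·384/32 = 24.
b = vr/k = 385·24/33 = 280.
Fisher's inequality: b ≥ v ⇔ 280 ≥ 385? NO.

NO


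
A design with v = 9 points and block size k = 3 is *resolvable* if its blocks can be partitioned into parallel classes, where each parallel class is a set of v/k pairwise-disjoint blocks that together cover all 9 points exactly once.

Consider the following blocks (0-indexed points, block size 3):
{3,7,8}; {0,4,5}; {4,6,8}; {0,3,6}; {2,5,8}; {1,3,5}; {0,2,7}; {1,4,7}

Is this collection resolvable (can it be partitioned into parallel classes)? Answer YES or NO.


v = 9, block size k = 3, number of blocks = 8.
For resolvability, blocks must partition into parallel classes of size v/k = 3.
Total blocks must therefore be a multiple of 3: 8 = 3·2 + 2 ⇒ not divisible ✗.
Resolvable? NO.

NO


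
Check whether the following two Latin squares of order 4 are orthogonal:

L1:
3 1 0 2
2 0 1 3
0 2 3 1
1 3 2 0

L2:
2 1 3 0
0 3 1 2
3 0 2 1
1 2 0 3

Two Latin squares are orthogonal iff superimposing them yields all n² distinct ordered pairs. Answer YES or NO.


Form the n² = 16 superimposed pairs (L1[i][j], L2[i][j]), row by row (rows and columns indexed from 0):
row 0: (3,2) (1,1) (0,3) (2,0)
row 1: (2,0) (0,3) (1,1) (3,2)
row 2: (0,3) (2,0) (3,2) (1,1)
row 3: (1,1) (3,2) (2,0) (0,3)
Orthogonality requires all 16 pairs distinct.
But the pair (2,0) repeats: cell (0,3) has L1 = 2, L2 = 0, and cell (1,0) has L1 = 2, L2 = 0.
A repeated pair means some other pair never occurs (only 4 distinct pairs out of 16), so the squares are not orthogonal.
Conclusion: NO.

NO


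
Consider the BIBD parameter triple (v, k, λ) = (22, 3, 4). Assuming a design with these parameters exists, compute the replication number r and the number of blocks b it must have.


Any 2-(v, k, λ) BIBD satisfies two necessary conditions:
  (i)  Each point sits in r blocks, and counting incidences through any fixed point gives r(k − 1) = λ(v − 1), so r = λ(v − 1)/(k − 1).
  (ii) Total incidences bk = vr, so b = vr/k.
Step 1: r = λ(v − 1)/(k − 1) = 4·(22 − 1)/(3 − 1) = 4·21/2 = 84/2 = 42.
Step 2: b = vr/k = 22·42/3 = 924/3 = 308.
Check integrality: r = 42 ∈ Z ✓, b = 308 ∈ Z ✓.
(These identities are necessary conditions: they determine r and b for any design with these parameters, but do not by themselves prove that one exists.)

r = 42, b = 308.


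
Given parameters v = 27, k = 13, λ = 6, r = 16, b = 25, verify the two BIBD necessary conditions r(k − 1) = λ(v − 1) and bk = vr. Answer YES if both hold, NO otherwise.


Condition (i): r(k − 1) = 16·12 = 192; λ(v − 1) = 6·26 = 156. Match? NO.
Condition (ii): bk = 25·13 = 325; vr = 27·16 = 432. Match? NO.
Both conditions hold? NO.

NO


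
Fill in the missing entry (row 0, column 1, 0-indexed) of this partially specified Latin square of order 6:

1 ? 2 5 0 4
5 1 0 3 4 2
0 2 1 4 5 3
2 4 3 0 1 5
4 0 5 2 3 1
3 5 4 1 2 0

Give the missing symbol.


Row 0 contains symbols [0, 1, 2, 4, 5] — missing [3].
Column 1 contains symbols [0, 1, 2, 4, 5] — missing [3].
The missing symbol must appear in both missing sets; intersection = [3].
Therefore the hidden value is 3.

Missing value = 3.


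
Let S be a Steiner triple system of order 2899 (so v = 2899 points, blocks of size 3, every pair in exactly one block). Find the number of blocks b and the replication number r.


An STS(v) is a 2-(v, 3, 1) BIBD: block size k = 3, λ = 1.
Replication: r(k − 1) = λ(v − 1) ⇒ r·2 = 2899 − 1 = 2898 ⇒ r = 1449.
Block count: b = v(v − 1)/6 = 2899·2898/6 = 8401302/6 = 1400217.

r = 1449, b = 1400217.


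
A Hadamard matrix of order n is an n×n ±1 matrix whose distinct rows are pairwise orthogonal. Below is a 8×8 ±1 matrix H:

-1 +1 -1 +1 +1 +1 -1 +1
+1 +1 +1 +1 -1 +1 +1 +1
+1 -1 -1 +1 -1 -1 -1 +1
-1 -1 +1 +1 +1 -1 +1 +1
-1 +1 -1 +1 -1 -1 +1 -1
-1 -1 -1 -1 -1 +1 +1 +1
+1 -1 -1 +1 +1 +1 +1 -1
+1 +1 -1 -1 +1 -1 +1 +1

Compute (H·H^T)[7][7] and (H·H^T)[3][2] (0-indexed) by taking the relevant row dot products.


Row 2 of H: [1, -1, -1, 1, -1, -1, -1, 1].
Row 3 of H: [-1, -1, 1, 1, 1, -1, 1, 1].
Row 7 of H: [1, 1, -1, -1, 1, -1, 1, 1].
(H·H^T)[7][7] = Σ_j H[7][j]·H[7][j] = (1)² + (1)² + (-1)² + (-1)² + (1)² + (-1)² + (1)² + (1)² = 1 + 1 + 1 + 1 + 1 + 1 + 1 + 1 = 8.
(H·H^T)[3][2] = Σ_j H[3][j]·H[2][j] = (-1)·(1) + (-1)·(-1) + (1)·(-1) + (1)·(1) + (1)·(-1) + (-1)·(-1) + (1)·(-1) + (1)·(1) = -1 + 1 + -1 + 1 + -1 + 1 + -1 + 1 = 0.
So rows 3 and 2 are orthogonal; the diagonal entry equals n = 8.

(7,7) entry = 8; (3,2) entry = 0.


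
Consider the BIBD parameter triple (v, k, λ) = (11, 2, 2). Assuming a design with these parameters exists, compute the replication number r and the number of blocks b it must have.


Any 2-(v, k, λ) BIBD satisfies two necessary conditions:
  (i)  Each point sits in r blocks, and counting incidences through any fixed point gives r(k − 1) = λ(v − 1), so r = λ(v − 1)/(k − 1).
  (ii) Total incidences bk = vr, so b = vr/k.
Step 1: r = λ(v − 1)/(k − 1) = 2·(11 − 1)/(2 − 1) = 2·10/1 = 20/1 = 20.
Step 2: b = vr/k = 11·20/2 = 220/2 = 110.
Check integrality: r = 20 ∈ Z ✓, b = 110 ∈ Z ✓.
(These identities are necessary conditions: they determine r and b for any design with these parameters, but do not by themselves prove that one exists.)

r = 20, b = 110.


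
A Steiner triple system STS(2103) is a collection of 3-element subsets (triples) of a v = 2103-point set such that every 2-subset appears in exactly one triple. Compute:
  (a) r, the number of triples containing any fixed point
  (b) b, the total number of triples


An STS(v) is a 2-(v, 3, 1) BIBD: block size k = 3, λ = 1.
Replication: r(k − 1) = λ(v − 1) ⇒ r·2 = 2103 − 1 = 2102 ⇒ r = 1051.
Block count: bk = vr ⇒ b·3 = 2103·1051 = 2210253 ⇒ b = 736751.
(Check via b = v(v − 1)/6 = 2103·2102/6 = 4420506/6 = 736751.)

r = 1051, b = 736751.


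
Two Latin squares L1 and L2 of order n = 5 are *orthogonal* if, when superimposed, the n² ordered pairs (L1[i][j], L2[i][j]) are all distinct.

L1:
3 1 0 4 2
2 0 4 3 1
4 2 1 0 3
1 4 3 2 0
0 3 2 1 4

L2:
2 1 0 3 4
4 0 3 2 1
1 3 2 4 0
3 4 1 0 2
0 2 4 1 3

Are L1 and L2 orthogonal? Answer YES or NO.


Form the n² = 25 superimposed pairs (L1[i][j], L2[i][j]), row by row (rows and columns indexed from 0):
row 0: (3,2) (1,1) (0,0) (4,3) (2,4)
row 1: (2,4) (0,0) (4,3) (3,2) (1,1)
row 2: (4,1) (2,3) (1,2) (0,4) (3,0)
row 3: (1,3) (4,4) (3,1) (2,0) (0,2)
row 4: (0,0) (3,2) (2,4) (1,1) (4,3)
Orthogonality requires all 25 pairs distinct.
But the pair (2,4) repeats: cell (0,4) has L1 = 2, L2 = 4, and cell (1,0) has L1 = 2, L2 = 4.
A repeated pair means some other pair never occurs (only 15 distinct pairs out of 25), so the squares are not orthogonal.
Conclusion: NO.

NO


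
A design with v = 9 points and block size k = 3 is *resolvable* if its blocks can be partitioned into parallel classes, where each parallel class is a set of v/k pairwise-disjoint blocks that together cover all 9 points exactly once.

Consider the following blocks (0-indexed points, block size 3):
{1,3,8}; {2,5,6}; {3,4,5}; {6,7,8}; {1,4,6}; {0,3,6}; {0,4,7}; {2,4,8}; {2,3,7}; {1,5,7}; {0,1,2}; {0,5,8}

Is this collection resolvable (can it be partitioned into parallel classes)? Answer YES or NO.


v = 9, block size k = 3, number of blocks = 12.
For resolvability, blocks must partition into parallel classes of size v/k = 3.
Total blocks must therefore be a multiple of 3: 12 = 3·4 + 0 ⇒ divisible ✓.
Greedy packing gives 4 candidate class(es). Each should be a full parallel class (size 3, covers all 9 points).
  Class 1 (3 blocks): {1,3,8}; {2,5,6}; {0,4,7}. Points covered: [0, 1, 2, 3, 4, 5, 6, 7, 8].
  Class 2 (3 blocks): {3,4,5}; {6,7,8}; {0,1,2}. Points covered: [0, 1, 2, 3, 4, 5, 6, 7, 8].
  Class 3 (3 blocks): {1,4,6}; {2,3,7}; {0,5,8}. Points covered: [0, 1, 2, 3, 4, 5, 6, 7, 8].
  Class 4 (3 blocks): {0,3,6}; {2,4,8}; {1,5,7}. Points covered: [0, 1, 2, 3, 4, 5, 6, 7, 8].
All classes full (size 3)? YES. All classes cover every point? YES.
Resolvable? YES.

YES


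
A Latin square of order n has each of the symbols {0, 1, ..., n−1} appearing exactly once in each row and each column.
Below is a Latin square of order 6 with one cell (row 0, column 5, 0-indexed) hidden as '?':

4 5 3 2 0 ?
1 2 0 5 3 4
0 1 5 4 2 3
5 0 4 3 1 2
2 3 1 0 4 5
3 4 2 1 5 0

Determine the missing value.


Row 0 contains symbols [0, 2, 3, 4, 5] — missing [1].
Column 5 contains symbols [0, 2, 3, 4, 5] — missing [1].
The missing symbol must appear in both missing sets; intersection = [1].
Therefore the hidden value is 1.

Missing value = 1.


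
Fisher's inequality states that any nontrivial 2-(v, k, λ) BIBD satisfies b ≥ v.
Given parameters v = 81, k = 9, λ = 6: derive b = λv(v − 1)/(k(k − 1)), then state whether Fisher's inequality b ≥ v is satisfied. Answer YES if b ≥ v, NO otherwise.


b = λv(v − 1)/(k(k − 1)) = 6·81·80/(9·8) = 38880/72 = 540.
Compare with v = 81: b ≥ v, so Fisher's inequality holds.

YES


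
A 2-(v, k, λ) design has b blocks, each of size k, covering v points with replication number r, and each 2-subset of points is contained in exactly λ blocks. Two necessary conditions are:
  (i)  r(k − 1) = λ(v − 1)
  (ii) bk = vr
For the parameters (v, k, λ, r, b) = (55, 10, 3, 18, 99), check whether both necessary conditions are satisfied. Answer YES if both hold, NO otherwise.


Condition (i): r(k − 1) = 18·9 = 162; λ(v − 1) = 3·54 = 162. Match? YES.
Condition (ii): bk = 99·10 = 990; vr = 55·18 = 990. Match? YES.
Both conditions hold? YES.

YES


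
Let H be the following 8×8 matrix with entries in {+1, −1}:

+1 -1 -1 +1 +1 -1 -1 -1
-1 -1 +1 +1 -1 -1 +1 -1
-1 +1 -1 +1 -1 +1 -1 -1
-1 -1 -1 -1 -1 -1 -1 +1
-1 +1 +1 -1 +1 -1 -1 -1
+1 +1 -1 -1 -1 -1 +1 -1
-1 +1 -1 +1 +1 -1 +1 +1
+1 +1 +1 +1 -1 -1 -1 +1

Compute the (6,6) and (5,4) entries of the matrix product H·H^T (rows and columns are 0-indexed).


Row 4 of H: [-1, 1, 1, -1, 1, -1, -1, -1].
Row 5 of H: [1, 1, -1, -1, -1, -1, 1, -1].
Row 6 of H: [-1, 1, -1, 1, 1, -1, 1, 1].
(H·H^T)[6][6] = Σ_j H[6][j]·H[6][j] = (-1)² + (1)² + (-1)² + (1)² + (1)² + (-1)² + (1)² + (1)² = 1 + 1 + 1 + 1 + 1 + 1 + 1 + 1 = 8.
(H·H^T)[5][4] = Σ_j H[5][j]·H[4][j] = (1)·(-1) + (1)·(1) + (-1)·(1) + (-1)·(-1) + (-1)·(1) + (-1)·(-1) + (1)·(-1) + (-1)·(-1) = -1 + 1 + -1 + 1 + -1 + 1 + -1 + 1 = 0.
So rows 5 and 4 are orthogonal; the diagonal entry equals n = 8.

(6,6) entry = 8; (5,4) entry = 0.


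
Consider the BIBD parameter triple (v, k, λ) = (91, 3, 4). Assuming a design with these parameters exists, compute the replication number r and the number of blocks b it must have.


Any 2-(v, k, λ) BIBD satisfies two necessary conditions:
  (i)  Each point sits in r blocks, and counting incidences through any fixed point gives r(k − 1) = λ(v − 1), so r = λ(v − 1)/(k − 1).
  (ii) Total incidences bk = vr, so b = vr/k.
Step 1: r = λ(v − 1)/(k − 1) = 4·(91 − 1)/(3 − 1) = 4·90/2 = 360/2 = 180.
Step 2: b = vr/k = 91·180/3 = 16380/3 = 5460.
Check integrality: r = 180 ∈ Z ✓, b = 5460 ∈ Z ✓.
(These identities are necessary conditions: they determine r and b for any design with these parameters, but do not by themselves prove that one exists.)

r = 180, b = 5460.


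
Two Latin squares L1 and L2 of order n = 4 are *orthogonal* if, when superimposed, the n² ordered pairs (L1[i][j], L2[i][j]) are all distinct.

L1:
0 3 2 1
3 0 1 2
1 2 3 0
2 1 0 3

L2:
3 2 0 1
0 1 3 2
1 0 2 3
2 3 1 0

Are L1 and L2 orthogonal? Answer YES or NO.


Form the n² = 16 superimposed pairs (L1[i][j], L2[i][j]), row by row (rows and columns indexed from 0):
row 0: (0,3) (3,2) (2,0) (1,1)
row 1: (3,0) (0,1) (1,3) (2,2)
row 2: (1,1) (2,0) (3,2) (0,3)
row 3: (2,2) (1,3) (0,1) (3,0)
Orthogonality requires all 16 pairs distinct.
But the pair (1,1) repeats: cell (0,3) has L1 = 1, L2 = 1, and cell (2,0) has L1 = 1, L2 = 1.
A repeated pair means some other pair never occurs (only 8 distinct pairs out of 16), so the squares are not orthogonal.
Conclusion: NO.

NO


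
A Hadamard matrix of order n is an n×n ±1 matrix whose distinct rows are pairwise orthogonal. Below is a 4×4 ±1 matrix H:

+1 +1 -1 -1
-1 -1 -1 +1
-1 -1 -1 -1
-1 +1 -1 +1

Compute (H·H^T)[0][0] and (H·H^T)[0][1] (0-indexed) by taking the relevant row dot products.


Row 0 of H: [1, 1, -1, -1].
Row 1 of H: [-1, -1, -1, 1].
(H·H^T)[0][0] = Σ_j H[0][j]·H[0][j] = (1)² + (1)² + (-1)² + (-1)² = 1 + 1 + 1 + 1 = 4.
(H·H^T)[0][1] = Σ_j H[0][j]·H[1][j] = (1)·(-1) + (1)·(-1) + (-1)·(-1) + (-1)·(1) = -1 + -1 + 1 + -1 = -2.
Rows 0 and 1 are not orthogonal (dot product = -2 ≠ 0), so H is not a Hadamard matrix.

(0,0) entry = 4; (0,1) entry = -2.


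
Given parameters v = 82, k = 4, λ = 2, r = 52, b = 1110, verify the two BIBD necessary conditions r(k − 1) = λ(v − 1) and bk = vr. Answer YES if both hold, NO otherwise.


Condition (i): r(k − 1) = 52·3 = 156; λ(v − 1) = 2·81 = 162. Match? NO.
Condition (ii): bk = 1110·4 = 4440; vr = 82·52 = 4264. Match? NO.
Both conditions hold? NO.

NO


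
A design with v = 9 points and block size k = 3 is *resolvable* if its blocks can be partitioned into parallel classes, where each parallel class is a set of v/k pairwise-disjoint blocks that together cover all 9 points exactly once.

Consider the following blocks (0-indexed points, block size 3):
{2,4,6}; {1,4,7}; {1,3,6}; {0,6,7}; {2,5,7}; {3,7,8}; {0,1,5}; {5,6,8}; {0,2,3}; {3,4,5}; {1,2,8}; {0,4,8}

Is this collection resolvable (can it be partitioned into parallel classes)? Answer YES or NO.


v = 9, block size k = 3, number of blocks = 12.
For resolvability, blocks must partition into parallel classes of size v/k = 3.
Total blocks must therefore be a multiple of 3: 12 = 3·4 + 0 ⇒ divisible ✓.
Greedy packing gives 4 candidate class(es). Each should be a full parallel class (size 3, covers all 9 points).
  Class 1 (3 blocks): {2,4,6}; {3,7,8}; {0,1,5}. Points covered: [0, 1, 2, 3, 4, 5, 6, 7, 8].
  Class 2 (3 blocks): {1,4,7}; {5,6,8}; {0,2,3}. Points covered: [0, 1, 2, 3, 4, 5, 6, 7, 8].
  Class 3 (3 blocks): {1,3,6}; {2,5,7}; {0,4,8}. Points covered: [0, 1, 2, 3, 4, 5, 6, 7, 8].
  Class 4 (3 blocks): {0,6,7}; {3,4,5}; {1,2,8}. Points covered: [0, 1, 2, 3, 4, 5, 6, 7, 8].
All classes full (size 3)? YES. All classes cover every point? YES.
Resolvable? YES.

YES


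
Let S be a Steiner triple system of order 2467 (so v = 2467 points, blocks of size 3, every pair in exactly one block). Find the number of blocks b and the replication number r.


An STS(v) is a 2-(v, 3, 1) BIBD: block size k = 3, λ = 1.
Replication: r(k − 1) = λ(v − 1) ⇒ r·2 = 2467 − 1 = 2466 ⇒ r = 1233.
Block count: bk = vr ⇒ b·3 = 2467·1233 = 3041811 ⇒ b = 1013937.
(Check via b = v(v − 1)/6 = 2467·2466/6 = 6083622/6 = 1013937.)

r = 1233, b = 1013937.


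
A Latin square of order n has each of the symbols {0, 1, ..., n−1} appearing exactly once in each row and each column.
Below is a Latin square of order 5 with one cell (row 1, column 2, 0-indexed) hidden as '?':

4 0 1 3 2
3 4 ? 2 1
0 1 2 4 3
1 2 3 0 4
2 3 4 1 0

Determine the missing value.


Row 1 contains symbols [1, 2, 3, 4] — missing [0].
Column 2 contains symbols [1, 2, 3, 4] — missing [0].
The missing symbol must appear in both missing sets; intersection = [0].
Therefore the hidden value is 0.

Missing value = 0.


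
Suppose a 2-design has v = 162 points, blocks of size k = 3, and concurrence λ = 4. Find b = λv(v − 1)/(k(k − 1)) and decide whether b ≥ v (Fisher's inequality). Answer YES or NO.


b = λv(v − 1)/(k(k − 1)) = 4·162·161/(3·2) = 104328/6 = 17388.
Compare with v = 162: b ≥ v, so Fisher's inequality holds.

YES


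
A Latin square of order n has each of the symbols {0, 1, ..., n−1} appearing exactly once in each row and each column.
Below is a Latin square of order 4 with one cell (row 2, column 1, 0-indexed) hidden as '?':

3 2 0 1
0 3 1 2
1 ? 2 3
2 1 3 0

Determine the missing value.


Row 2 contains symbols [1, 2, 3] — missing [0].
Column 1 contains symbols [1, 2, 3] — missing [0].
The missing symbol must appear in both missing sets; intersection = [0].
Therefore the hidden value is 0.

Missing value = 0.


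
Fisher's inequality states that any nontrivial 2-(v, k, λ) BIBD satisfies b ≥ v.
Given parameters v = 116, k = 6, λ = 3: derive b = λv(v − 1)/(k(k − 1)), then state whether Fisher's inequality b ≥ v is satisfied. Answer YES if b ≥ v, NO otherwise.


b = λv(v − 1)/(k(k − 1)) = 3·116·115/(6·5) = 40020/30 = 1334.
Compare with v = 116: b ≥ v, so Fisher's inequality holds.

YES


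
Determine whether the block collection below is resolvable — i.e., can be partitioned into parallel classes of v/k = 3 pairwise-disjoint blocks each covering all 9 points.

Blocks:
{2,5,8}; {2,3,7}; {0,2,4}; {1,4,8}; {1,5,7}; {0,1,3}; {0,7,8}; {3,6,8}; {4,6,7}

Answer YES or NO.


v = 9, block size k = 3, number of blocks = 9.
For resolvability, blocks must partition into parallel classes of size v/k = 3.
Total blocks must therefore be a multiple of 3: 9 = 3·3 + 0 ⇒ divisible ✓.
Consider block {2,3,7}. The only other block(s) in the collection disjoint from it are {1,4,8} — just 1 block(s). Any parallel class containing {2,3,7} would need 2 other blocks each disjoint from it, so no parallel class of size 3 can contain {2,3,7}.
Since every block must belong to some parallel class in a resolution, the collection cannot be partitioned into parallel classes.
Resolvable? NO.

NO


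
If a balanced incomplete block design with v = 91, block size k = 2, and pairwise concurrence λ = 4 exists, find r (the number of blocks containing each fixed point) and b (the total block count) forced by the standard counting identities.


Any 2-(v, k, λ) BIBD satisfies two necessary conditions:
  (i)  Each point sits in r blocks, and counting incidences through any fixed point gives r(k − 1) = λ(v − 1), so r = λ(v − 1)/(k − 1).
  (ii) Total incidences bk = vr, so b = vr/k.
Step 1: r = λ(v − 1)/(k − 1) = 4·(91 − 1)/(2 − 1) = 4·90/1 = 360/1 = 360.
Step 2: b = vr/k = 91·360/2 = 32760/2 = 16380.
Check integrality: r = 360 ∈ Z ✓, b = 16380 ∈ Z ✓.
(These identities are necessary conditions: they determine r and b for any design with these parameters, but do not by themselves prove that one exists.)

r = 360, b = 16380.


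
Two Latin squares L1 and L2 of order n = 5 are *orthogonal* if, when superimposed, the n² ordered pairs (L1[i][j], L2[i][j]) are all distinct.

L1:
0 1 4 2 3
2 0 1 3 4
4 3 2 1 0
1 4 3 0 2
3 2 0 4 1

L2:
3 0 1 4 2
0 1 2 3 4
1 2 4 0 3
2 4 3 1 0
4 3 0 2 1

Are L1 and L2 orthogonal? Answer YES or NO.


Form the n² = 25 superimposed pairs (L1[i][j], L2[i][j]), row by row (rows and columns indexed from 0):
row 0: (0,3) (1,0) (4,1) (2,4) (3,2)
row 1: (2,0) (0,1) (1,2) (3,3) (4,4)
row 2: (4,1) (3,2) (2,4) (1,0) (0,3)
row 3: (1,2) (4,4) (3,3) (0,1) (2,0)
row 4: (3,4) (2,3) (0,0) (4,2) (1,1)
Orthogonality requires all 25 pairs distinct.
But the pair (4,1) repeats: cell (0,2) has L1 = 4, L2 = 1, and cell (2,0) has L1 = 4, L2 = 1.
A repeated pair means some other pair never occurs (only 15 distinct pairs out of 25), so the squares are not orthogonal.
Conclusion: NO.

NO


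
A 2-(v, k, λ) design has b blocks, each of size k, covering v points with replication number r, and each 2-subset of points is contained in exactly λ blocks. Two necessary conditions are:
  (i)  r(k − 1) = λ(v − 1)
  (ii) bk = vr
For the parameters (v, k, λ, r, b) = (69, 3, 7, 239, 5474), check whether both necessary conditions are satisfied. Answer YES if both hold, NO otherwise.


Condition (i): r(k − 1) = 239·2 = 478; λ(v − 1) = 7·68 = 476. Match? NO.
Condition (ii): bk = 5474·3 = 16422; vr = 69·239 = 16491. Match? NO.
Both conditions hold? NO.

NO


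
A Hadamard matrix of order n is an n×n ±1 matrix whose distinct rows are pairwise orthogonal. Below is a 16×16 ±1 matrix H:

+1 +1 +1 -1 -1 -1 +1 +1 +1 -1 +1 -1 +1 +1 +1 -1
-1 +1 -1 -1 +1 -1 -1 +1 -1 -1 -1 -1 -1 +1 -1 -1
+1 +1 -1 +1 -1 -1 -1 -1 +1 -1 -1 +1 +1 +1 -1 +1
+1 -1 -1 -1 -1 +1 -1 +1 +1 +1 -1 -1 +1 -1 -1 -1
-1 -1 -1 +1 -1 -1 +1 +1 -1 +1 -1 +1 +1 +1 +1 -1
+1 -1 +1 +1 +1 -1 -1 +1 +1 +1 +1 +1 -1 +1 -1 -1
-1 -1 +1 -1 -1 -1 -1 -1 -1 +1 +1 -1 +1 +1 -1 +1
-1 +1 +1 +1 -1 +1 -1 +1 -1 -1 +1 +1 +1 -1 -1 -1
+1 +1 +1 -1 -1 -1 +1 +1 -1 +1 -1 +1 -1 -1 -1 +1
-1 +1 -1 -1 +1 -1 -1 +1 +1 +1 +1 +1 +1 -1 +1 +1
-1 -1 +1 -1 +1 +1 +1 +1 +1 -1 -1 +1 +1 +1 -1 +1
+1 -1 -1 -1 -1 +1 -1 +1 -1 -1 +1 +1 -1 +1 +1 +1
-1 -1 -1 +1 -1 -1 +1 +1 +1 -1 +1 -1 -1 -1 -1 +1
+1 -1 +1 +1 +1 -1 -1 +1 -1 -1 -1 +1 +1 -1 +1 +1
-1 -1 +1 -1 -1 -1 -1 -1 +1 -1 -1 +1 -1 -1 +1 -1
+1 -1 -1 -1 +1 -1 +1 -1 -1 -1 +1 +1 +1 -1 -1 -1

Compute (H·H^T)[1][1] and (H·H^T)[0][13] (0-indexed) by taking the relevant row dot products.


Row 0 of H: [1, 1, 1, -1, -1, -1, 1, 1, 1, -1, 1, -1, 1, 1, 1, -1].
Row 1 of H: [-1, 1, -1, -1, 1, -1, -1, 1, -1, -1, -1, -1, -1, 1, -1, -1].
Row 13 of H: [1, -1, 1, 1, 1, -1, -1, 1, -1, -1, -1, 1, 1, -1, 1, 1].
(H·H^T)[1][1] = Σ_j H[1][j]·H[1][j] = (-1)² + (1)² + (-1)² + (-1)² + (1)² + (-1)² + (-1)² + (1)² + (-1)² + (-1)² + (-1)² + (-1)² + (-1)² + (1)² + (-1)² + (-1)² = 1 + 1 + 1 + 1 + 1 + 1 + 1 + 1 + 1 + 1 + 1 + 1 + 1 + 1 + 1 + 1 = 16.
(H·H^T)[0][13] = Σ_j H[0][j]·H[13][j] = (1)·(1) + (1)·(-1) + (1)·(1) + (-1)·(1) + (-1)·(1) + (-1)·(-1) + (1)·(-1) + (1)·(1) + (1)·(-1) + (-1)·(-1) + (1)·(-1) + (-1)·(1) + (1)·(1) + (1)·(-1) + (1)·(1) + (-1)·(1) = 1 + -1 + 1 + -1 + -1 + 1 + -1 + 1 + -1 + 1 + -1 + -1 + 1 + -1 + 1 + -1 = -2.
Rows 0 and 13 are not orthogonal (dot product = -2 ≠ 0), so H is not a Hadamard matrix.

(1,1) entry = 16; (0,13) entry = -2.


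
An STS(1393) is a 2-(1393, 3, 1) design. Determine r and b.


An STS(v) is a 2-(v, 3, 1) BIBD: block size k = 3, λ = 1.
Replication: r(k − 1) = λ(v − 1) ⇒ r·2 = 1393 − 1 = 1392 ⇒ r = 696.
Block count: bk = vr ⇒ b·3 = 1393·696 = 969528 ⇒ b = 323176.

r = 696, b = 323176.


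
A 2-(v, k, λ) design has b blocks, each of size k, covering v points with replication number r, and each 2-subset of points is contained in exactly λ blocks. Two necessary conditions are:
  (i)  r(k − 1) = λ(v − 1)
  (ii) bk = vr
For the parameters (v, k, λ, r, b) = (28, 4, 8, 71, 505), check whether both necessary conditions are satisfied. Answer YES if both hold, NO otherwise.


Condition (i): r(k − 1) = 71·3 = 213; λ(v − 1) = 8·27 = 216. Match? NO.
Condition (ii): bk = 505·4 = 2020; vr = 28·71 = 1988. Match? NO.
Both conditions hold? NO.

NO


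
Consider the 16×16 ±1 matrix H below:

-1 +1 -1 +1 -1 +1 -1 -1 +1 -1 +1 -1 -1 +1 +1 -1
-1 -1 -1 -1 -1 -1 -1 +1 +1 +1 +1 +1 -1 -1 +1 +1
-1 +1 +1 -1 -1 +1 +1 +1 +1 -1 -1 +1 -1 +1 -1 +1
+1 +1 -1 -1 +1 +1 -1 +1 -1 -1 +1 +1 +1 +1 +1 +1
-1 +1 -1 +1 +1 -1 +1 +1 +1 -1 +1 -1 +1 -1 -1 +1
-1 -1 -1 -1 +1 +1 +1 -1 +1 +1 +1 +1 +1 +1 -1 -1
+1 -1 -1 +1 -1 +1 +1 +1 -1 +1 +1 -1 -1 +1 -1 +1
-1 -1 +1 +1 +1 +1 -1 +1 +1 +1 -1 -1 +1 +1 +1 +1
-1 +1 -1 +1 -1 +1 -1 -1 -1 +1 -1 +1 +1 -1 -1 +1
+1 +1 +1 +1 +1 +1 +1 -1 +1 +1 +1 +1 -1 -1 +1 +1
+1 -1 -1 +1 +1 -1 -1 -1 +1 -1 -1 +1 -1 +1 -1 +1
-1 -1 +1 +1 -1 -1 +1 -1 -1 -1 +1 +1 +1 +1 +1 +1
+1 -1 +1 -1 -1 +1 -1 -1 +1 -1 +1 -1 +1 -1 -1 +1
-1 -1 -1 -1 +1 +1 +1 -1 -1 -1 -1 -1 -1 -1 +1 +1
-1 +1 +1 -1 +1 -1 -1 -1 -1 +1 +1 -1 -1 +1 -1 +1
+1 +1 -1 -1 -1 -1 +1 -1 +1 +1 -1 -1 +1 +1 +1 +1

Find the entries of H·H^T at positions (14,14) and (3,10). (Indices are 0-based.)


Row 3 of H: [1, 1, -1, -1, 1, 1, -1, 1, -1, -1, 1, 1, 1, 1, 1, 1].
Row 10 of H: [1, -1, -1, 1, 1, -1, -1, -1, 1, -1, -1, 1, -1, 1, -1, 1].
Row 14 of H: [-1, 1, 1, -1, 1, -1, -1, -1, -1, 1, 1, -1, -1, 1, -1, 1].
(H·H^T)[14][14] = Σ_j H[14][j]·H[14][j] = (-1)² + (1)² + (1)² + (-1)² + (1)² + (-1)² + (-1)² + (-1)² + (-1)² + (1)² + (1)² + (-1)² + (-1)² + (1)² + (-1)² + (1)² = 1 + 1 + 1 + 1 + 1 + 1 + 1 + 1 + 1 + 1 + 1 + 1 + 1 + 1 + 1 + 1 = 16.
(H·H^T)[3][10] = Σ_j H[3][j]·H[10][j] = (1)·(1) + (1)·(-1) + (-1)·(-1) + (-1)·(1) + (1)·(1) + (1)·(-1) + (-1)·(-1) + (1)·(-1) + (-1)·(1) + (-1)·(-1) + (1)·(-1) + (1)·(1) + (1)·(-1) + (1)·(1) + (1)·(-1) + (1)·(1) = 1 + -1 + 1 + -1 + 1 + -1 + 1 + -1 + -1 + 1 + -1 + 1 + -1 + 1 + -1 + 1 = 0.
So rows 3 and 10 are orthogonal; the diagonal entry equals n = 16.

(14,14) entry = 16; (3,10) entry = 0.


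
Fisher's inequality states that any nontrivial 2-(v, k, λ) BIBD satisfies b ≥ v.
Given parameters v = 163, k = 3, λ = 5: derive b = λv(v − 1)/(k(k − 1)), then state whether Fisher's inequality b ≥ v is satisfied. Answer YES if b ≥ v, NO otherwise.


r = λ(v − 1)/(k − 1) = 5·162/2 = 405.
b = vr/k = 163·405/3 = 22005.
Fisher's inequality: b ≥ v ⇔ 22005 ≥ 163? YES.

YES


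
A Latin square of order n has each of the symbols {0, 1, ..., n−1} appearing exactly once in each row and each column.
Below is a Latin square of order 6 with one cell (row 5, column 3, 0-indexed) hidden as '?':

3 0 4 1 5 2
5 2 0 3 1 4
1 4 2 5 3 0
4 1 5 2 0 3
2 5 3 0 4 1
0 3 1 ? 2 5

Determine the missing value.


Row 5 contains symbols [0, 1, 2, 3, 5] — missing [4].
Column 3 contains symbols [0, 1, 2, 3, 5] — missing [4].
The missing symbol must appear in both missing sets; intersection = [4].
Therefore the hidden value is 4.

Missing value = 4.


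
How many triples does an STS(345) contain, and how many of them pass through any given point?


An STS(v) is a 2-(v, 3, 1) BIBD: block size k = 3, λ = 1.
Replication: r(k − 1) = λ(v − 1) ⇒ r·2 = 345 − 1 = 344 ⇒ r = 172.
Block count: b = v(v − 1)/6 = 345·344/6 = 118680/6 = 19780.

r = 172, b = 19780.


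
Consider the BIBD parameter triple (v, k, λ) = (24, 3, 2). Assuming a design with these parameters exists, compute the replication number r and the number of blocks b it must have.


Any 2-(v, k, λ) BIBD satisfies two necessary conditions:
  (i)  Each point sits in r blocks, and counting incidences through any fixed point gives r(k − 1) = λ(v − 1), so r = λ(v − 1)/(k − 1).
  (ii) Total incidences bk = vr, so b = vr/k.
Step 1: r = λ(v − 1)/(k − 1) = 2·(24 − 1)/(3 − 1) = 2·23/2 = 46/2 = 23.
Step 2: b = vr/k = 24·23/3 = 552/3 = 184.
Check integrality: r = 23 ∈ Z ✓, b = 184 ∈ Z ✓.
(These identities are necessary conditions: they determine r and b for any design with these parameters, but do not by themselves prove that one exists.)

r = 23, b = 184.
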